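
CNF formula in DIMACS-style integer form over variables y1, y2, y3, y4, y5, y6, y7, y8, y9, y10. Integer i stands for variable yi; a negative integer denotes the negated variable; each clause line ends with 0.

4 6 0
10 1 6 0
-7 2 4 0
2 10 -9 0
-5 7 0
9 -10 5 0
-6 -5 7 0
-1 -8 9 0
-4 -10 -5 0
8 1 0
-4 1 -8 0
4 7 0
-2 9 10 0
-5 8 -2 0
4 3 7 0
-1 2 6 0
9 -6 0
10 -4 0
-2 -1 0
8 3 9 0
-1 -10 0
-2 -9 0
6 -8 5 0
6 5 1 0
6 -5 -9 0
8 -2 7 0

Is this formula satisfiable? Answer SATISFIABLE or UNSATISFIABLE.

UNSATISFIABLE

y1 = True:
  propagation gives y2=False, y6=True, y9=True, y10=True; an empty clause results — contradiction.
y1 = False:
  propagation gives y8=True, y4=False, y6=True, y7=True; an empty clause results — contradiction.
Every branch closes, so no satisfying assignment exists.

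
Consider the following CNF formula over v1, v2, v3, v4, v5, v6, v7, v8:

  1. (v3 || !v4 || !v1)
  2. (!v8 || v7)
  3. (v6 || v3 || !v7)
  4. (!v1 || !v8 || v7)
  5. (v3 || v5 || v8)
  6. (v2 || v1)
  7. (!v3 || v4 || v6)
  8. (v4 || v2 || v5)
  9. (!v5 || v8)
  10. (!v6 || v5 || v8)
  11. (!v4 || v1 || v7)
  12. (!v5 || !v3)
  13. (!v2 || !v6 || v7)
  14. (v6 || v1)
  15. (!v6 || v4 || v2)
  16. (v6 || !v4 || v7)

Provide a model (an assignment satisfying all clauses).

Try v1 = True.
Branch on v2: take v2 = False.
The remaining clauses are satisfied by v3 = True, v4 = True, v5 = False, v6 = False, v7 = True, v8 = False.
Every clause has at least one true literal under this assignment.
Check each clause:
  1. (v3 || !v4 || !v1) — v3 is true.
  2. (v7 || !v8) — !v8 is true.
  3. (!v7 || v6 || v3) — v3 is true.
  4. (v7 || !v8 || !v1) — !v8 is true.
  5. (v3 || v5 || v8) — v3 is true.
  6. (v1 || v2) — v1 is true.
  7. (!v3 || v6 || v4) — v4 is true.
  8. (v4 || v5 || v2) — v4 is true.
  9. (!v5 || v8) — !v5 is true.
  10. (!v6 || v8 || v5) — !v6 is true.
  11. (v7 || !v4 || v1) — v1 is true.
  12. (!v5 || !v3) — !v5 is true.
  13. (!v6 || !v2 || v7) — !v6 is true.
  14. (v1 || v6) — v1 is true.
  15. (v2 || v4 || !v6) — !v6 is true.
  16. (!v4 || v6 || v7) — v7 is true.

v1 = T, v2 = F, v3 = T, v4 = T, v5 = F, v6 = F, v7 = T, v8 = F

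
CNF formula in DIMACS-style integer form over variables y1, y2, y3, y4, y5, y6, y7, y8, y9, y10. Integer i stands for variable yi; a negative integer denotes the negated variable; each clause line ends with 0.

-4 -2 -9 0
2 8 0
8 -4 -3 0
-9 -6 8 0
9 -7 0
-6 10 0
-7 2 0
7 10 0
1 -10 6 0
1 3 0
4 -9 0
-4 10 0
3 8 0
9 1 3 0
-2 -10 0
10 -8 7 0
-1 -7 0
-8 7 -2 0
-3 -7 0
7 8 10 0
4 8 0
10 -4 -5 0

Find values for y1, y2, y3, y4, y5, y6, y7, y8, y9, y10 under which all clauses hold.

Set y1 = True and propagate.
  then y7 is forced to False.
  then y10 is forced to True.
  then y2 is forced to False.
  then y8 is forced to True.
The remaining clauses are satisfied by y3 = True, y4 = False, y5 = True, y6 = False, y9 = False.

y1=True  y2=False  y3=True  y4=False  y5=True  y6=False  y7=False  y8=True  y9=False  y10=True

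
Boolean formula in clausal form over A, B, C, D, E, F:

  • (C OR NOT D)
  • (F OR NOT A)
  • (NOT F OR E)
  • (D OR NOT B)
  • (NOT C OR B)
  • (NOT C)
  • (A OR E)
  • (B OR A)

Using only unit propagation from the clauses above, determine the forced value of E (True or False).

True

(NOT C) is a unit clause: C = False.
(NOT D OR C): since C = False, the clause reduces to (NOT D). D = False.
From (D OR NOT B) and D = False: B = False.
(A OR B): since B = False, the clause reduces to (A). A = True.
In (F OR NOT A), NOT A is now false; F must hold, so F = True.
From (NOT F OR E) and F = True: E = True.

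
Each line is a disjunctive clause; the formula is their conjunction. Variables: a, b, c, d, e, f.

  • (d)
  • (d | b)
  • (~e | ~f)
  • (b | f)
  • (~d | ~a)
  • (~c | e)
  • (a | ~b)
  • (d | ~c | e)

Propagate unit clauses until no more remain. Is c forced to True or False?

Unit clause (d) sets d = True.
From (~d | ~a) and d = True: a = False.
In (~b | a), a is now false; ~b must hold, so b = False.
(f | b): since b = False, the clause reduces to (f). f = True.
(~e | ~f) with f = True leaves only ~e, so e = False.
(~c | e): since e = False, the clause reduces to (~c). c = False.

False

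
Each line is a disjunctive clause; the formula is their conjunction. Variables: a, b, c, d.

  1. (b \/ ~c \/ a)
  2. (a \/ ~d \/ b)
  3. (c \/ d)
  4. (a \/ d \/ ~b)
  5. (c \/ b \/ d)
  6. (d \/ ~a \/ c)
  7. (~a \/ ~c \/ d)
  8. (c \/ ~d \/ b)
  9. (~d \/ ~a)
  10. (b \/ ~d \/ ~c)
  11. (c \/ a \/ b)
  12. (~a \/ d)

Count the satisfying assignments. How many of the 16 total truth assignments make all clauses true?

The models are:
  a=F b=T c=F d=T
  a=F b=T c=T d=T
Count: 2.

2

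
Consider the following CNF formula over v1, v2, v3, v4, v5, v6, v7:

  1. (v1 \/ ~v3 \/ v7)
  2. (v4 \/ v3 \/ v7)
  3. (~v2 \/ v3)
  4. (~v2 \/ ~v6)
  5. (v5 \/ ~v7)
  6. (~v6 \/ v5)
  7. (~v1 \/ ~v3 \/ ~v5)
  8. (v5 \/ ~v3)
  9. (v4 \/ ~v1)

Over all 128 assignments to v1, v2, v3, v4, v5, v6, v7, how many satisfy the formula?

18

Split on v3, then v5.
  v3=T, v5=T: v4 free; 3 ways for (v1,v2,v6,v7) × 2^1 = 6.
  v3=T, v5=F: a clause becomes empty — 0.
  v3=F, v5=T: v6 free; 5 ways for (v1,v2,v4,v7) × 2^1 = 10.
  v3=F, v5=F: remaining (v1,v2,v4,v6,v7) ∈ {(F,F,T,F,F); (T,F,T,F,F)} — 2.
Total: 6 + 0 + 10 + 2 = 18.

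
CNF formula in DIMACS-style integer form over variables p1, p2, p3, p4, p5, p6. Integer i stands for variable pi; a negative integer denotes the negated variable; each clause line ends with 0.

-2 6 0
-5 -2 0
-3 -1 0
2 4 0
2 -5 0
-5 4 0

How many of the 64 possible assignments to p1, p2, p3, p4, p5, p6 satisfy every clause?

Split on p2, then p5.
  p2=T, p5=T: a clause becomes empty — 0.
  p2=T, p5=F: p4 free; 3 ways for (p1,p3,p6) × 2^1 = 6.
  p2=F, p5=T: a clause becomes empty — 0.
  p2=F, p5=F: p6 free; 3 ways for (p1,p3,p4) × 2^1 = 6.
Total: 0 + 6 + 0 + 6 = 12.

12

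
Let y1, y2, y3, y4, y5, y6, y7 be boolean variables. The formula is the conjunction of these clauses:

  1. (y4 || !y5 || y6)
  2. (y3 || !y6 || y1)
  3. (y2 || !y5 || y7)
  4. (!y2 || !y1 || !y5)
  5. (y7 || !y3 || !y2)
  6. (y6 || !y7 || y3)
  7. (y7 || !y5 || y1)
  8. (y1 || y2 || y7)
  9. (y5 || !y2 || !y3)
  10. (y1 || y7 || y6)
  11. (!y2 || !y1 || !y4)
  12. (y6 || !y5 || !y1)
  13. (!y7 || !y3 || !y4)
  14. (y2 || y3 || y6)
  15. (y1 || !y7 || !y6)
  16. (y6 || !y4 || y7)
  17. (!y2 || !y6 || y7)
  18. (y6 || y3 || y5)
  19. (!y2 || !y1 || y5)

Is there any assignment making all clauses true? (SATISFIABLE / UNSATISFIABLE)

Branch on y1: take y1 = True.
Branch on y2: take y2 = False.
Try y3 = True.
The remaining clauses are satisfied by y4 = False, y5 = False, y6 = True, y7 = False.
Every clause has at least one true literal under this assignment.
So y1=1, y2=0, y3=1, y4=0, y5=0, y6=1, y7=0 is a satisfying assignment.

SATISFIABLE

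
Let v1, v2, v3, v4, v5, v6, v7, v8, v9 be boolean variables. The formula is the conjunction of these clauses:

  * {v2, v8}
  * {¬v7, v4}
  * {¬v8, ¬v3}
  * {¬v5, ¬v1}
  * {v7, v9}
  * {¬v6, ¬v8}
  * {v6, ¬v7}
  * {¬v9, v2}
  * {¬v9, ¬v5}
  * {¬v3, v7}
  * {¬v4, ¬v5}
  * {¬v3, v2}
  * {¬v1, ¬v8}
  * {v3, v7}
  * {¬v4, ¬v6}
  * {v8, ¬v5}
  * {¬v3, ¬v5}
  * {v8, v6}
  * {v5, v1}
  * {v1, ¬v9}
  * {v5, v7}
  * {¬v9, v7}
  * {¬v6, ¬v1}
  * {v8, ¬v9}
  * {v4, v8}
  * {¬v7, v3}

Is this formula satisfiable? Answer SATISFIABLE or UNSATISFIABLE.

v7 = True:
  propagation gives v4=True, v6=True; an empty clause results — contradiction.
v7 = False:
  propagation gives v9=True; an empty clause results — contradiction.
Every branch closes, so no satisfying assignment exists.

UNSATISFIABLE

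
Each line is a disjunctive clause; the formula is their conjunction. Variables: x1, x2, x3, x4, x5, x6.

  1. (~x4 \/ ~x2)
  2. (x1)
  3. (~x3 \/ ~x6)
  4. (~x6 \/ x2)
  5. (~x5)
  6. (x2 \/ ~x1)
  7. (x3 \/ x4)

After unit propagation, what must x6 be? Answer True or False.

False

Unit clause (x1) sets x1 = True.
Unit clause (~x5) sets x5 = False.
(x2 \/ ~x1): since x1 = True, the clause reduces to (x2). x2 = True.
From (~x4 \/ ~x2) and x2 = True: x4 = False.
(x3 \/ x4): since x4 = False, the clause reduces to (x3). x3 = True.
From (~x6 \/ ~x3) and x3 = True: x6 = False.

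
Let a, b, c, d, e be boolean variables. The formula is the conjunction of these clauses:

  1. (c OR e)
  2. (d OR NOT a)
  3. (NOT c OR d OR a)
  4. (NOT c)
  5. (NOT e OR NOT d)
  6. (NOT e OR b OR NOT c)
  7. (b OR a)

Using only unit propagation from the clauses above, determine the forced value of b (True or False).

True

(NOT c) stands alone — c = False.
(c OR e) with c = False leaves only e, so e = True.
(NOT d OR NOT e): since e = True, the clause reduces to (NOT d). d = False.
(NOT a OR d): since d = False, the clause reduces to (NOT a). a = False.
(a OR b) with a = False leaves only b, so b = True.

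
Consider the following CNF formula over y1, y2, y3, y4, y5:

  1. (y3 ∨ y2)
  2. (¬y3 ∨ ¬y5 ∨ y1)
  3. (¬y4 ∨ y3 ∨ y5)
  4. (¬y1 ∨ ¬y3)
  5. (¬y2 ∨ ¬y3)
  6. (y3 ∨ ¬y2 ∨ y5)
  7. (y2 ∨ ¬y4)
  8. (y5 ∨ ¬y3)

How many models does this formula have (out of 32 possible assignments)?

4

The models are:
  y1=0 y2=1 y3=0 y4=0 y5=1
  y1=0 y2=1 y3=0 y4=1 y5=1
  y1=1 y2=1 y3=0 y4=0 y5=1
  y1=1 y2=1 y3=0 y4=1 y5=1
Count: 4.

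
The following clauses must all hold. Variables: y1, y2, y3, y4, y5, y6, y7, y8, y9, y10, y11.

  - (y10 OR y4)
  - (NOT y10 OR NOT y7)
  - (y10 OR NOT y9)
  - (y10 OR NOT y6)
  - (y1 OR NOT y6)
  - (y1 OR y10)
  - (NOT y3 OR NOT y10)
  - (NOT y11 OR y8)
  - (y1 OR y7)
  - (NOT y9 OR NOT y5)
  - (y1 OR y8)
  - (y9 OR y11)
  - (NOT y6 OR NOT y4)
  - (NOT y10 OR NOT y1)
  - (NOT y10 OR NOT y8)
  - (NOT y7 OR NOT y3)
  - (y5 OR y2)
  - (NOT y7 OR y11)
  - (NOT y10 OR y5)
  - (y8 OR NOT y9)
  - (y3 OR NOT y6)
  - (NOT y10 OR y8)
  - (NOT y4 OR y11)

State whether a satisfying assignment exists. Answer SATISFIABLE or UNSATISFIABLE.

SATISFIABLE

Pure literal: y2 appears only positively; assign y2 = True.
y6 occurs only negated in the remaining clauses — set y6 = False.
Try y1 = True.
  then y10 is forced to False.
  then y4 is forced to True.
  then y9 is forced to False.
  then y11 is forced to True.
  then y8 is forced to True.
The remaining clauses are satisfied by y3 = False, y5 = False, y7 = True.
So y1=1, y2=1, y3=0, y4=1, y5=0, y6=0, y7=1, y8=1, y9=0, y10=0, y11=1 is a satisfying assignment.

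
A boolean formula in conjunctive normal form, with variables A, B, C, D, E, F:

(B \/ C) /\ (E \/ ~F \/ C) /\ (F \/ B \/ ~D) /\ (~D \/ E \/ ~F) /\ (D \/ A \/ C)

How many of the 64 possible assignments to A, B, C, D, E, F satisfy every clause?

Split on C, then D.
  C=1, D=1: A free; 4 ways for (B,E,F) × 2^1 = 8.
  C=1, D=0: A, B, E, F free → 2^4 = 16.
  C=0, D=1: A free; 3 ways for (B,E,F) × 2^1 = 6.
  C=0, D=0: remaining (A,B,E,F) ∈ {(1,1,0,0); (1,1,1,0); (1,1,1,1)} — 3.
Total: 8 + 16 + 6 + 3 = 33.

33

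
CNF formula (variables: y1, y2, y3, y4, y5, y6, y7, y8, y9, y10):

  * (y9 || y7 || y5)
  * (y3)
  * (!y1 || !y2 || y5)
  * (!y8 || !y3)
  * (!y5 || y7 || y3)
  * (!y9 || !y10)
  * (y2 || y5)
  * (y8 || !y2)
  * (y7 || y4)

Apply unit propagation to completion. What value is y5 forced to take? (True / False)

True

(y3) stands alone — y3 = True.
(!y8 || !y3) with y3 = True leaves only !y8, so y8 = False.
(!y2 || y8) with y8 = False leaves only !y2, so y2 = False.
From (y5 || y2) and y2 = False: y5 = True.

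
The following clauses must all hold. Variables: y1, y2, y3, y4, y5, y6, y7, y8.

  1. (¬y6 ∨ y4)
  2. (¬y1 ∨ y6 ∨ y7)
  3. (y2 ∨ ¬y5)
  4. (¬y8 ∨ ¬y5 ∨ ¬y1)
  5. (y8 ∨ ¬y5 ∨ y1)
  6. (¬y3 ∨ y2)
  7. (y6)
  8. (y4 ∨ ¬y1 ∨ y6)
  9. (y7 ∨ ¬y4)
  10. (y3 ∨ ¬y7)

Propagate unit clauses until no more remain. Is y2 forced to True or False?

(y6) stands alone — y6 = True.
From (¬y6 ∨ y4) and y6 = True: y4 = True.
From (y7 ∨ ¬y4) and y4 = True: y7 = True.
From (¬y7 ∨ y3) and y7 = True: y3 = True.
(¬y3 ∨ y2): since y3 = True, the clause reduces to (y2). y2 = True.

True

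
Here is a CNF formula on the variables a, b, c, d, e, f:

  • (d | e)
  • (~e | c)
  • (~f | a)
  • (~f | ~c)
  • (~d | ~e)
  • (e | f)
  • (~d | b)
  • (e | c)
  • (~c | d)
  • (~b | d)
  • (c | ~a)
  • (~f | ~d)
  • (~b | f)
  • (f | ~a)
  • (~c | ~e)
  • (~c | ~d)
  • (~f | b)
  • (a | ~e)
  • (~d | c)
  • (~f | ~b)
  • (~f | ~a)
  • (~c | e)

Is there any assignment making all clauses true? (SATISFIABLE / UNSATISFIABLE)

UNSATISFIABLE

c = True:
  propagation gives f=False, e=True; an empty clause results — contradiction.
c = False:
  propagation gives e=False; an empty clause results — contradiction.
Every branch closes, so no satisfying assignment exists.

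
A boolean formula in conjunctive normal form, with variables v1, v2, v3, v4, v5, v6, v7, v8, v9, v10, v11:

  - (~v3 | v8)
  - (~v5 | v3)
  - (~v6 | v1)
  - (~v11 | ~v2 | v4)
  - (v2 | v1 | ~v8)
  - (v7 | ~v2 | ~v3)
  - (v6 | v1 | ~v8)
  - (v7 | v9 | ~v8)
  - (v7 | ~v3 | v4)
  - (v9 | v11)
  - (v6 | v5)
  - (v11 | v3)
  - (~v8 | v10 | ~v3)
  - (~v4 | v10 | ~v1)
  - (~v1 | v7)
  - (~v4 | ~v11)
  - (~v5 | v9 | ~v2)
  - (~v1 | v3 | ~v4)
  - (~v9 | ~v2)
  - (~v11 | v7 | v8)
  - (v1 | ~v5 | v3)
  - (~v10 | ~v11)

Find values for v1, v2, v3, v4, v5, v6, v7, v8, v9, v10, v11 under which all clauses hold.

v1=T  v2=F  v3=T  v4=T  v5=T  v6=T  v7=T  v8=T  v9=T  v10=T  v11=F

Pure literal: v7 appears only positively; assign v7 = True.
Try v1 = True.
Set v2 = False and propagate.
Try v3 = True.
  then v8 is forced to True.
  then v10 is forced to True.
  then v11 is forced to False.
  then v9 is forced to True.
The remaining clauses are satisfied by v4 = True, v5 = True, v6 = True.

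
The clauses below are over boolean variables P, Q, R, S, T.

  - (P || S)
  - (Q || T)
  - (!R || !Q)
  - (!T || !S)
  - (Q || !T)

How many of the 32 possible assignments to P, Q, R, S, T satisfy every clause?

4

The models are:
  P=0 Q=1 R=0 S=1 T=0
  P=1 Q=1 R=0 S=0 T=0
  P=1 Q=1 R=0 S=0 T=1
  P=1 Q=1 R=0 S=1 T=0
Count: 4.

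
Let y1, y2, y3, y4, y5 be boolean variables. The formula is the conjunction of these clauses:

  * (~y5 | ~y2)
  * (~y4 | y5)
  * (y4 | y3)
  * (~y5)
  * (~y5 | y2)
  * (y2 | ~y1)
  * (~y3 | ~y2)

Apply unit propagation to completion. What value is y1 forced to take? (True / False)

False

(~y5) is a unit clause: y5 = False.
(y5 | ~y4): since y5 = False, the clause reduces to (~y4). y4 = False.
From (y3 | y4) and y4 = False: y3 = True.
(~y2 | ~y3): since y3 = True, the clause reduces to (~y2). y2 = False.
(y2 | ~y1): since y2 = False, the clause reduces to (~y1). y1 = False.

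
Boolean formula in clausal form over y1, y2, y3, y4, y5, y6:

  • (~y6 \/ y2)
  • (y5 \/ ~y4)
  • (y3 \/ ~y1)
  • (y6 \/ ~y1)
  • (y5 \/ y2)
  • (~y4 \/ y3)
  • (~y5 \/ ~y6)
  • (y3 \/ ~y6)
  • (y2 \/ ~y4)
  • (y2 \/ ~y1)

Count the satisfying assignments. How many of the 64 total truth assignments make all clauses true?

9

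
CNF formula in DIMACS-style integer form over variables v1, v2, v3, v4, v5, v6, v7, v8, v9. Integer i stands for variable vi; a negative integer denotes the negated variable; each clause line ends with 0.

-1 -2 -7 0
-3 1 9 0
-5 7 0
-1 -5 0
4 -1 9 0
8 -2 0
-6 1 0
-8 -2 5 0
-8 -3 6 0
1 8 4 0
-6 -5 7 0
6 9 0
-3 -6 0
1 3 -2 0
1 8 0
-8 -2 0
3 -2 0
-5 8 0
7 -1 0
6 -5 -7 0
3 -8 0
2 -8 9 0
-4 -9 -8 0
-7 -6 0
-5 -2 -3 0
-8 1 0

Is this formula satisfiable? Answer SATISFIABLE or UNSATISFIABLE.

Set v1 = True and propagate.
  then v5 is forced to False.
  then v7 is forced to True.
  then v2 is forced to False.
  then v6 is forced to False.
  then v9 is forced to True.
Set v3 = True and propagate.
  then v8 is forced to False.
v4 is now unconstrained; take v4 = False.
So v1 = True, v2 = False, v3 = True, v4 = False, v5 = False, v6 = False, v7 = True, v8 = False, v9 = True is a satisfying assignment.

SATISFIABLE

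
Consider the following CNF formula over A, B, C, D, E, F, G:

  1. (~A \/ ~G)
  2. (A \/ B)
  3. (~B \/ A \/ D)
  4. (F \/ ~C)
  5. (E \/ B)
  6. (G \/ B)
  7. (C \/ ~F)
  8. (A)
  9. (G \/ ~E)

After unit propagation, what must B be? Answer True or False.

True

Unit clause (A) sets A = True.
In (~G \/ ~A), ~A is now false; ~G must hold, so G = False.
In (G \/ B), G is now false; B must hold, so B = True.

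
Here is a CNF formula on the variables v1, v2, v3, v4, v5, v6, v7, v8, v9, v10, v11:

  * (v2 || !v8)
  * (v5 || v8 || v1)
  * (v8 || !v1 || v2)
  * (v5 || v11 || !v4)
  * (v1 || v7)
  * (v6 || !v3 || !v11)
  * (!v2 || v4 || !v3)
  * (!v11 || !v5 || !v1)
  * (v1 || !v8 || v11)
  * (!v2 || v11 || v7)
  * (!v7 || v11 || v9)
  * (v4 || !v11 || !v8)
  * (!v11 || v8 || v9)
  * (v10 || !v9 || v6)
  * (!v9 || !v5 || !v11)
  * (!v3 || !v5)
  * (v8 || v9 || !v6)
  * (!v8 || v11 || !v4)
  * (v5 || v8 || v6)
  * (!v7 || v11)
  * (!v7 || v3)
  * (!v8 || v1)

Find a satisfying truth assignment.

Set v1 = True and propagate.
Set v2 = True and propagate.
Set v3 = False and propagate.
  then v7 is forced to False.
  then v11 is forced to True.
  then v5 is forced to False.
The remaining clauses are satisfied by v4 = False, v6 = True, v8 = False, v9 = True, v10 = False.

v1 = 1  v2 = 1  v3 = 0  v4 = 0  v5 = 0  v6 = 1  v7 = 0  v8 = 0  v9 = 1  v10 = 0  v11 = 1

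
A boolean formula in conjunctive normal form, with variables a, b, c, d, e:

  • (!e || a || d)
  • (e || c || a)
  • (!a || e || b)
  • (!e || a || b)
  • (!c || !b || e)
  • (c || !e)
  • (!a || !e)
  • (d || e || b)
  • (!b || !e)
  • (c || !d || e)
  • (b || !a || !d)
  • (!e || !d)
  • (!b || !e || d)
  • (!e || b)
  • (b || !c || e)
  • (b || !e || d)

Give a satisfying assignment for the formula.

a=True  b=True  c=False  d=False  e=False

Check each clause:
  1. (a || d || !e) — a is true.
  2. (c || a || e) — a is true.
  3. (!a || e || b) — b is true.
  4. (a || !e || b) — a is true.
  5. (!c || e || !b) — !c is true.
  6. (!e || c) — !e is true.
  7. (!a || !e) — !e is true.
  8. (e || b || d) — b is true.
  9. (!b || !e) — !e is true.
  10. (c || !d || e) — !d is true.
  11. (b || !a || !d) — b is true.
  12. (!e || !d) — !e is true.
  13. (!e || !b || d) — !e is true.
  14. (!e || b) — b is true.
  15. (!c || b || e) — !c is true.
  16. (!e || b || d) — b is true.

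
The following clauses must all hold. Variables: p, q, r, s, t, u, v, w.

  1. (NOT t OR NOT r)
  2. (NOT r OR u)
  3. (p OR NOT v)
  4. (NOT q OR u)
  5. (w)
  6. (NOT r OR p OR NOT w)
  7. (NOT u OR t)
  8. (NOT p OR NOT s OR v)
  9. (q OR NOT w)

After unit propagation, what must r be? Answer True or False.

Unit clause (w) sets w = True.
In (q OR NOT w), NOT w is now false; q must hold, so q = True.
(u OR NOT q): since q = True, the clause reduces to (u). u = True.
(NOT u OR t) with u = True leaves only t, so t = True.
(NOT r OR NOT t) with t = True leaves only NOT r, so r = False.

False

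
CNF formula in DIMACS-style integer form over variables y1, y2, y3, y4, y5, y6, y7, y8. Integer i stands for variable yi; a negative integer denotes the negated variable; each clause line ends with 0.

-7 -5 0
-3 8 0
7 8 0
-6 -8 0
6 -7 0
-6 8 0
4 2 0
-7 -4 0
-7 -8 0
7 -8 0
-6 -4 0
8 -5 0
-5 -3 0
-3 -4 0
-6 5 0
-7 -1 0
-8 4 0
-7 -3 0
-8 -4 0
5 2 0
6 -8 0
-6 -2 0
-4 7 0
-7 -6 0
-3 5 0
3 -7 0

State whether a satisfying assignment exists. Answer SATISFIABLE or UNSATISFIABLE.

y7 = True:
  propagation gives y5=False, y6=True; an empty clause results — contradiction.
y7 = False:
  propagation gives y8=True; an empty clause results — contradiction.
Every branch closes, so no satisfying assignment exists.

UNSATISFIABLE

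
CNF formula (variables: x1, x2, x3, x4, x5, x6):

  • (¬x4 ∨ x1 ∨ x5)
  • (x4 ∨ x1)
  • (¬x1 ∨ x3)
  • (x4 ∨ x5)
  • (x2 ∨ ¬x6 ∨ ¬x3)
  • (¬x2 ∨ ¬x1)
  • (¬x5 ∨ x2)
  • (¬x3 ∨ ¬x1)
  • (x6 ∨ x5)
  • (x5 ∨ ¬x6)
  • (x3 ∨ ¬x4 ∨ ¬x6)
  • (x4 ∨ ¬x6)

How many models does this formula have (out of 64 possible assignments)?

3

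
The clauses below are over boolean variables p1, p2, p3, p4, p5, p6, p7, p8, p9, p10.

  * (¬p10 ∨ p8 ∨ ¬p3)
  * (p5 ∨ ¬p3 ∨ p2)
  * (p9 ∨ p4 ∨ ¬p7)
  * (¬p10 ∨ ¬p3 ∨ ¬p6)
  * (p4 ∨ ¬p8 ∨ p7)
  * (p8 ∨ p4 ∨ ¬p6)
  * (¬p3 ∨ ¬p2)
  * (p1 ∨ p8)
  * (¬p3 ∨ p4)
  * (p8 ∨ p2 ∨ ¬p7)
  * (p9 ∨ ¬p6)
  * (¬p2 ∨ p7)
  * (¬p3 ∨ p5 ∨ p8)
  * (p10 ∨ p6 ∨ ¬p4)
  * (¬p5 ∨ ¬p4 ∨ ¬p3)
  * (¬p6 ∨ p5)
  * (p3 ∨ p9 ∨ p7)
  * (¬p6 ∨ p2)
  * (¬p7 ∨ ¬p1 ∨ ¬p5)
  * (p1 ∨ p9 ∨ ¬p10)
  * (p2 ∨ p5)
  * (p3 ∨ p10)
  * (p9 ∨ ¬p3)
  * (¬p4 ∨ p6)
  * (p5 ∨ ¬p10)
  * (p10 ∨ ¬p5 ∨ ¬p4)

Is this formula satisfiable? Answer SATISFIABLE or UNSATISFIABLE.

Pure literal: p9 appears only positively; assign p9 = True.
Branch on p1: take p1 = False.
  then p8 is forced to True.
Branch on p2: take p2 = True.
  then p3 is forced to False.
  then p7 is forced to True.
  then p10 is forced to True.
  then p5 is forced to True.
Branch on p4: take p4 = True.
  then p6 is forced to True.
Every clause has at least one true literal under this assignment.
So p1=F, p2=T, p3=F, p4=T, p5=T, p6=T, p7=T, p8=T, p9=T, p10=T is a satisfying assignment.

SATISFIABLE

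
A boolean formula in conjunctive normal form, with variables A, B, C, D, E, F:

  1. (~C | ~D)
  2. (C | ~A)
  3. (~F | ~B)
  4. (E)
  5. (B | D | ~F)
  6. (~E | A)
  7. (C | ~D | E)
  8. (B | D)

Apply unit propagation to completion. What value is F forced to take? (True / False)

False

(E) stands alone — E = True.
(~E | A) with E = True leaves only A, so A = True.
(C | ~A): since A = True, the clause reduces to (C). C = True.
(~C | ~D) with C = True leaves only ~D, so D = False.
From (D | B) and D = False: B = True.
(~B | ~F): since B = True, the clause reduces to (~F). F = False.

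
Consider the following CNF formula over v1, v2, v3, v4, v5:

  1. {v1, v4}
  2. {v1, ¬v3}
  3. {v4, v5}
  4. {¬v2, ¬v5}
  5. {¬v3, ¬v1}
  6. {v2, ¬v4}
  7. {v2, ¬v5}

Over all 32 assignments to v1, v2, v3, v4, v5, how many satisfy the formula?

The models are:
  v1=0 v2=1 v3=0 v4=1 v5=0
  v1=1 v2=1 v3=0 v4=1 v5=0
That's 2 in total.

2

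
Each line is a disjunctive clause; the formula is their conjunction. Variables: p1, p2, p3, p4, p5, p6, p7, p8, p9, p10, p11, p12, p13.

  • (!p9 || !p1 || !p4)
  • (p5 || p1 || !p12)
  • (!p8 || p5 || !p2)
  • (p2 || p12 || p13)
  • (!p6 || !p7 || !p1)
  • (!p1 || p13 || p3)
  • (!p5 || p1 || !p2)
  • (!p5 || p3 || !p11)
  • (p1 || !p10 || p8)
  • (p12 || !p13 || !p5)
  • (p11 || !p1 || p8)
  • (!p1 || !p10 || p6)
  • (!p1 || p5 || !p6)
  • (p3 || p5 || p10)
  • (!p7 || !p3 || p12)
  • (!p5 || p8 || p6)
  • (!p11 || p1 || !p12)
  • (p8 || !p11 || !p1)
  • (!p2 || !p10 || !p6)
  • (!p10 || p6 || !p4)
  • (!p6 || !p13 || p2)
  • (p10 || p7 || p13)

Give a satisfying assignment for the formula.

p1=True, p2=False, p3=True, p4=False, p5=False, p6=False, p7=True, p8=True, p9=True, p10=False, p11=True, p12=True, p13=False

Pure literal: p4 appears only negated; assign p4 = False.
Branch on p1: take p1 = True.
For the remaining variables, p2 = False, p3 = True, p5 = False, p6 = False, p7 = True, p8 = True, p9 = True, p10 = False, p11 = True, p12 = True, p13 = False works.
Check each clause:
  1. (!p4 || !p9 || !p1) — !p4 is true.
  2. (p5 || p1 || !p12) — p1 is true.
  3. (p5 || !p8 || !p2) — !p2 is true.
  4. (p12 || p13 || p2) — p12 is true.
  5. (!p6 || !p1 || !p7) — !p6 is true.
  6. (!p1 || p13 || p3) — p3 is true.
  7. (!p2 || p1 || !p5) — p1 is true.
  8. (p3 || !p5 || !p11) — p3 is true.
  9. (p8 || p1 || !p10) — p8 is true.
  10. (p12 || !p5 || !p13) — !p5 is true.
  11. (p11 || p8 || !p1) — p8 is true.
  12. (!p10 || !p1 || p6) — !p10 is true.
  13. (!p6 || p5 || !p1) — !p6 is true.
  14. (p3 || p5 || p10) — p3 is true.
  15. (!p3 || p12 || !p7) — p12 is true.
  16. (!p5 || p8 || p6) — p8 is true.
  17. (!p12 || p1 || !p11) — p1 is true.
  18. (!p11 || !p1 || p8) — p8 is true.
  19. (!p2 || !p6 || !p10) — !p6 is true.
  20. (!p10 || p6 || !p4) — !p4 is true.
  21. (!p6 || !p13 || p2) — !p6 is true.
  22. (p7 || p13 || p10) — p7 is true.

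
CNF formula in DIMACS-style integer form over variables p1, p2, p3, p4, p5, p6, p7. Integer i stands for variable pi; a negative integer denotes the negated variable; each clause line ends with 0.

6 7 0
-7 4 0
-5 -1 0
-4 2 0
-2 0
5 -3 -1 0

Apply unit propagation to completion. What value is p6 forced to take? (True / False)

True

(NOT p2) is a unit clause: p2 = False.
(p2 OR NOT p4) with p2 = False leaves only NOT p4, so p4 = False.
(NOT p7 OR p4) with p4 = False leaves only NOT p7, so p7 = False.
(p6 OR p7) with p7 = False leaves only p6, so p6 = True.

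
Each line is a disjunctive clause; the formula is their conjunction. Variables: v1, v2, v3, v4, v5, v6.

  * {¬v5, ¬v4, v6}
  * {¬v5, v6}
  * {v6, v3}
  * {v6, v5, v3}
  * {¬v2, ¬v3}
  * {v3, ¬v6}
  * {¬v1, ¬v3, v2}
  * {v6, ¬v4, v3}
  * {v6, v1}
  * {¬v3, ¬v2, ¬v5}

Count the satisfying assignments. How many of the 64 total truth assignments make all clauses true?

4

The models are:
  v1=0 v2=0 v3=1 v4=0 v5=0 v6=1
  v1=0 v2=0 v3=1 v4=0 v5=1 v6=1
  v1=0 v2=0 v3=1 v4=1 v5=0 v6=1
  v1=0 v2=0 v3=1 v4=1 v5=1 v6=1
That's 4 in total.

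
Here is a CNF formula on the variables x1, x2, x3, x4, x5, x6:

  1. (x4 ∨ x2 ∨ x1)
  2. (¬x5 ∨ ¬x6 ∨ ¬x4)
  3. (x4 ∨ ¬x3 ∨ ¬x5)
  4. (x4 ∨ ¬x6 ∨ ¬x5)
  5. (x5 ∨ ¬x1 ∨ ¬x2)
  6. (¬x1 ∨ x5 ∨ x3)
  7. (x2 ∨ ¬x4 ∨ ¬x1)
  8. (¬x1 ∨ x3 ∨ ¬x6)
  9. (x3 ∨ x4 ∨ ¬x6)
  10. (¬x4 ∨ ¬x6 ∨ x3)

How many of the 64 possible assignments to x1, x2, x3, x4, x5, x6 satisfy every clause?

20

Case analysis on x4 and x1:
  x4=1, x1=1: remaining (x2,x3,x5,x6) ∈ {(1,0,1,0); (1,1,1,0)} — 2.
  x4=1, x1=0: x2 free; 5 ways for (x3,x5,x6) × 2^1 = 10.
  x4=0, x1=1: remaining (x2,x3,x5,x6) ∈ {(0,0,1,0); (0,1,0,0); (0,1,0,1); (1,0,1,0)} — 4.
  x4=0, x1=0: remaining (x2,x3,x5,x6) ∈ {(1,0,0,0); (1,0,1,0); (1,1,0,0); (1,1,0,1)} — 4.
Total: 2 + 10 + 4 + 4 = 20.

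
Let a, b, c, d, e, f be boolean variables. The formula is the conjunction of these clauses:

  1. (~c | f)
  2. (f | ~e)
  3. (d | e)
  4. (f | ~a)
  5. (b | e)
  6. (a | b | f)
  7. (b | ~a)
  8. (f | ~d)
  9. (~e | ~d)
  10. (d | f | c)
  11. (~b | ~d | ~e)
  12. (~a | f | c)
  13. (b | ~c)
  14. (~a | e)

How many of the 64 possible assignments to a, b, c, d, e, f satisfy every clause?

Case analysis on f and e:
  f=T, e=T: 5 of the 16 assignments to (a,b,c,d) work.
  f=T, e=F: remaining (a,b,c,d) ∈ {(F,T,F,T); (F,T,T,T)} — 2.
  f=F, e=T: a clause becomes empty — 0.
  f=F, e=F: a clause becomes empty — 0.
Total: 5 + 2 + 0 + 0 = 7.

7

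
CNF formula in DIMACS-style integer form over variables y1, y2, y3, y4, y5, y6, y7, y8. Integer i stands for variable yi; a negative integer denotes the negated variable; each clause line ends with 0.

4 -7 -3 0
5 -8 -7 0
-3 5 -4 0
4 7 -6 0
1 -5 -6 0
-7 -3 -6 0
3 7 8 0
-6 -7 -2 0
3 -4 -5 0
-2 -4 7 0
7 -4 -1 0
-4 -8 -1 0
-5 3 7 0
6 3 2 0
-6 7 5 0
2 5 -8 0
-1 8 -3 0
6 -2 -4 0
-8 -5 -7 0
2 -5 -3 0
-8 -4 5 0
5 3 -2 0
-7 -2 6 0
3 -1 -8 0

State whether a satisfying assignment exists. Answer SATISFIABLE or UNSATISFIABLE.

SATISFIABLE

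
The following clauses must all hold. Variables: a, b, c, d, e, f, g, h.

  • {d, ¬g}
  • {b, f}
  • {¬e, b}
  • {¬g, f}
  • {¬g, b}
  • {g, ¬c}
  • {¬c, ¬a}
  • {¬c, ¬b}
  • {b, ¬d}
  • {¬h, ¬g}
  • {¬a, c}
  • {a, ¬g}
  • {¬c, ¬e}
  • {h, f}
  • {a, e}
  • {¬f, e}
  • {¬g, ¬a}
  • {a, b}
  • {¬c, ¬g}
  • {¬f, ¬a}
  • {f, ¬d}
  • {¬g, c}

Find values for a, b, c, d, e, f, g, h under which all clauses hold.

Set a = False and propagate.
  then g is forced to False.
  then c is forced to False.
  then e is forced to True.
  then b is forced to True.
Try d = True.
  then f is forced to True.
h is now unconstrained; take h = False.
Every clause has at least one true literal under this assignment.

a = F, b = T, c = F, d = T, e = T, f = T, g = F, h = F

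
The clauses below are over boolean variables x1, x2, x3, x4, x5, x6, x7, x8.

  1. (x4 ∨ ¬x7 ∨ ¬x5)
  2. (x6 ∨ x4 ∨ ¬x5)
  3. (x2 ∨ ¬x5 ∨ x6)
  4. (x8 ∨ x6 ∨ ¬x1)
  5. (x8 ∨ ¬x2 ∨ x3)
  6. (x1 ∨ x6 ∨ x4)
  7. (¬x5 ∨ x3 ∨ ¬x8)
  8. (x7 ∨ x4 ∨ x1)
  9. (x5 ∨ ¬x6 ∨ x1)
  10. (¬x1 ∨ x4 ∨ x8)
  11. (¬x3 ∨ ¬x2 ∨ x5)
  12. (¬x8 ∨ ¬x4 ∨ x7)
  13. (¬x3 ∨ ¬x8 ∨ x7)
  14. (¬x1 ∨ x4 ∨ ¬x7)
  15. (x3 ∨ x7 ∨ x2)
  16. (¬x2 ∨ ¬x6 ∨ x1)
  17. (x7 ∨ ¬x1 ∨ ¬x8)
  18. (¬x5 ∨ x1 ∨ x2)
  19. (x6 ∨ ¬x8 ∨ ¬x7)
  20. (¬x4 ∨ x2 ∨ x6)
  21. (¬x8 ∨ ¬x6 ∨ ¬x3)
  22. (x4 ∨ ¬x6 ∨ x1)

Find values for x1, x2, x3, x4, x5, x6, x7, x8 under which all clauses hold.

x1=1, x2=0, x3=1, x4=1, x5=0, x6=1, x7=1, x8=0

Check each clause:
  1. (¬x5 ∨ x4 ∨ ¬x7) — ¬x5 is true.
  2. (x4 ∨ ¬x5 ∨ x6) — ¬x5 is true.
  3. (x6 ∨ ¬x5 ∨ x2) — ¬x5 is true.
  4. (¬x1 ∨ x6 ∨ x8) — x6 is true.
  5. (¬x2 ∨ x8 ∨ x3) — x3 is true.
  6. (x6 ∨ x1 ∨ x4) — x1 is true.
  7. (¬x8 ∨ ¬x5 ∨ x3) — ¬x8 is true.
  8. (x7 ∨ x4 ∨ x1) — x1 is true.
  9. (x1 ∨ x5 ∨ ¬x6) — x1 is true.
  10. (x8 ∨ ¬x1 ∨ x4) — x4 is true.
  11. (¬x2 ∨ ¬x3 ∨ x5) — ¬x2 is true.
  12. (x7 ∨ ¬x4 ∨ ¬x8) — ¬x8 is true.
  13. (¬x3 ∨ ¬x8 ∨ x7) — ¬x8 is true.
  14. (¬x1 ∨ x4 ∨ ¬x7) — x4 is true.
  15. (x7 ∨ x2 ∨ x3) — x3 is true.
  16. (¬x2 ∨ x1 ∨ ¬x6) — x1 is true.
  17. (¬x1 ∨ x7 ∨ ¬x8) — ¬x8 is true.
  18. (x1 ∨ x2 ∨ ¬x5) — x1 is true.
  19. (x6 ∨ ¬x7 ∨ ¬x8) — ¬x8 is true.
  20. (x2 ∨ x6 ∨ ¬x4) — x6 is true.
  21. (¬x6 ∨ ¬x8 ∨ ¬x3) — ¬x8 is true.
  22. (x1 ∨ ¬x6 ∨ x4) — x1 is true.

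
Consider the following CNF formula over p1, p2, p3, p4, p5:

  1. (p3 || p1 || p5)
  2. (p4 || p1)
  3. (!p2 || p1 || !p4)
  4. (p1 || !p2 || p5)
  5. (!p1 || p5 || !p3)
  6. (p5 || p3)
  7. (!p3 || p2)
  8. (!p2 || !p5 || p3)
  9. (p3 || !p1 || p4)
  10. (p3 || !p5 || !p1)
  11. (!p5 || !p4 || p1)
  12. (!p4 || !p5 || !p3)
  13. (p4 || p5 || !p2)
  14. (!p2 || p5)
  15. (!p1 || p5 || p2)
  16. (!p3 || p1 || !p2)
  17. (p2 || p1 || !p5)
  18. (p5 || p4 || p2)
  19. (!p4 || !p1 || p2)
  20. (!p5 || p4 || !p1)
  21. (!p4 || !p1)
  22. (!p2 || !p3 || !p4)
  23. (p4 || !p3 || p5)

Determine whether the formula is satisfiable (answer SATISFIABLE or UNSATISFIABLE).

UNSATISFIABLE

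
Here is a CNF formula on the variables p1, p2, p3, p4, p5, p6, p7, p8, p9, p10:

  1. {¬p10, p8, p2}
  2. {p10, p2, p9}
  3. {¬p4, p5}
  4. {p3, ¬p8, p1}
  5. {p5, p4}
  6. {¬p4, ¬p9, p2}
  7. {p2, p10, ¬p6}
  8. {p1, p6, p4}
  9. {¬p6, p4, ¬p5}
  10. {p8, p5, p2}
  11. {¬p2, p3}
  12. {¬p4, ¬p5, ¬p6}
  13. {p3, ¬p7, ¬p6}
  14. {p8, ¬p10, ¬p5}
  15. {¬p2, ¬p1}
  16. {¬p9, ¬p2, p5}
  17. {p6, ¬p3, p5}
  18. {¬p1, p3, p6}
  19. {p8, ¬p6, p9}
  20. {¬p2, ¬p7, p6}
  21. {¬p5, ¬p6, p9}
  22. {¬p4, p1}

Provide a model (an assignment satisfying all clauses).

p1=T, p2=F, p3=T, p4=F, p5=T, p6=F, p7=T, p8=T, p9=F, p10=T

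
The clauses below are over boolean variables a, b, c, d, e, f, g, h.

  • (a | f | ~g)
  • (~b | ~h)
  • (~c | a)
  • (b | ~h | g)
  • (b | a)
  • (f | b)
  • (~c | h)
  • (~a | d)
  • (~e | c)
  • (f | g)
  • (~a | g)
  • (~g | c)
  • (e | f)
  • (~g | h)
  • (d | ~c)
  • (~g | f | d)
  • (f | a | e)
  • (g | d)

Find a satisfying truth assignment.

a=False, b=True, c=False, d=True, e=False, f=True, g=False, h=False

Check each clause:
  1. (a | ~g | f) — ~g is true.
  2. (~h | ~b) — ~h is true.
  3. (a | ~c) — ~c is true.
  4. (g | b | ~h) — ~h is true.
  5. (a | b) — b is true.
  6. (f | b) — b is true.
  7. (~c | h) — ~c is true.
  8. (d | ~a) — d is true.
  9. (~e | c) — ~e is true.
  10. (f | g) — f is true.
  11. (g | ~a) — ~a is true.
  12. (~g | c) — ~g is true.
  13. (e | f) — f is true.
  14. (h | ~g) — ~g is true.
  15. (d | ~c) — d is true.
  16. (f | ~g | d) — ~g is true.
  17. (f | a | e) — f is true.
  18. (g | d) — d is true.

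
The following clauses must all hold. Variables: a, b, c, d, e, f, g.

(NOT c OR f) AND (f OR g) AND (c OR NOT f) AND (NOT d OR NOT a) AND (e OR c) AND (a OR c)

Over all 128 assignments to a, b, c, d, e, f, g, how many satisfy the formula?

Split on c, then f.
  c=1, f=1: b, e, g free; 3 ways for (a,d) × 2^3 = 24.
  c=1, f=0: a clause becomes empty — 0.
  c=0, f=1: a clause becomes empty — 0.
  c=0, f=0: remaining (a,b,d,e,g) ∈ {(1,0,0,1,1); (1,1,0,1,1)} — 2.
Total: 24 + 0 + 0 + 2 = 26.

26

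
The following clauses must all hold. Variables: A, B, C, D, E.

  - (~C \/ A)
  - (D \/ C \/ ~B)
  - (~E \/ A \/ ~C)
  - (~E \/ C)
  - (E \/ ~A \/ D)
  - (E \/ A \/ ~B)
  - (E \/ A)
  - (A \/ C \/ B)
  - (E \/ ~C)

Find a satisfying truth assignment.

Try A = True.
Branch on B: take B = False.
Set C = True and propagate.
  then E is forced to True.
D is now unconstrained; take D = False.

A=T  B=F  C=T  D=F  E=T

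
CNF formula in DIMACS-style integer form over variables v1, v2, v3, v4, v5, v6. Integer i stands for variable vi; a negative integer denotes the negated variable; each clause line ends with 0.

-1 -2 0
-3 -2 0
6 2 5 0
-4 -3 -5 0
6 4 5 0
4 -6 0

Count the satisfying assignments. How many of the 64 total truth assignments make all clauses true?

17

Split on v2, then v4.
  v2=1, v4=1: remaining (v1,v3,v5,v6) ∈ {(0,0,0,0); (0,0,0,1); (0,0,1,0); (0,0,1,1)} — 4.
  v2=1, v4=0: remaining (v1,v3,v5,v6) ∈ {(0,0,1,0)} — 1.
  v2=0, v4=1: v1 free; 4 ways for (v3,v5,v6) × 2^1 = 8.
  v2=0, v4=0: remaining (v1,v3,v5,v6) ∈ {(0,0,1,0); (0,1,1,0); (1,0,1,0); (1,1,1,0)} — 4.
Total: 4 + 1 + 8 + 4 = 17.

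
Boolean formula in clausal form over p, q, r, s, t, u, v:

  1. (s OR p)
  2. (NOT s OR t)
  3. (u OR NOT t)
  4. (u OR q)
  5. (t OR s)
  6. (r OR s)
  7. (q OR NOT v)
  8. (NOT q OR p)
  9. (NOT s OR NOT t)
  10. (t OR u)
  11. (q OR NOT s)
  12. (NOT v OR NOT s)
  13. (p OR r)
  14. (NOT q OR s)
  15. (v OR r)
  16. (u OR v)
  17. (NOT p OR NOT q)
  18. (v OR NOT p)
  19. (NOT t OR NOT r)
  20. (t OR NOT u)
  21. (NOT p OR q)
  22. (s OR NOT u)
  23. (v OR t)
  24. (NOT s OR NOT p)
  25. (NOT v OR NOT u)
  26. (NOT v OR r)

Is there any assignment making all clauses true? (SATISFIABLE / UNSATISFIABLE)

UNSATISFIABLE

s = True:
  propagation gives t=True; an empty clause results — contradiction.
s = False:
  propagation gives p=True, t=True, u=True; an empty clause results — contradiction.
Every branch closes, so no satisfying assignment exists.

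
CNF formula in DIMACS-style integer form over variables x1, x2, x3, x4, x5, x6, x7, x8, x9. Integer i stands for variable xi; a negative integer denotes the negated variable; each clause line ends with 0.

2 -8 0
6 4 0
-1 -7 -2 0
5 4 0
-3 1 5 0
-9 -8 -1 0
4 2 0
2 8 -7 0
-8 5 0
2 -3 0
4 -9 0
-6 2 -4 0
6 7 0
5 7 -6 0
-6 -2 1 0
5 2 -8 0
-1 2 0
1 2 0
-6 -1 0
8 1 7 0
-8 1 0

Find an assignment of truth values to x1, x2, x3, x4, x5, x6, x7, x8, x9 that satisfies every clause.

x1 = F, x2 = T, x3 = T, x4 = T, x5 = T, x6 = F, x7 = T, x8 = F, x9 = T

Pure literal: x5 appears only positively; assign x5 = True.
Set x1 = False and propagate.
  then x2 is forced to True.
  then x6 is forced to False.
  then x4 is forced to True.
  then x7 is forced to True.
  then x8 is forced to False.
x3, x9 are now unconstrained; take x3 = True, x9 = True.
Every clause has at least one true literal under this assignment.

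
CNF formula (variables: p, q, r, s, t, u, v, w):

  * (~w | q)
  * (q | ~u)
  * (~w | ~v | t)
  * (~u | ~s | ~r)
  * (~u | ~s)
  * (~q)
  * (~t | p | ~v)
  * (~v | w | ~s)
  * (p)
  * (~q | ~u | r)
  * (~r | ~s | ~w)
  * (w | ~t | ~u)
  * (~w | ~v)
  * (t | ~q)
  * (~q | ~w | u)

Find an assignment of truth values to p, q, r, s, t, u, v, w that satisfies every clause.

The clause (~q) is unit: q must be False.
(~w) is a unit clause, so w = False.
(~u) is a unit clause, so u = False.
Unit propagation: (p) forces p = True.
v occurs only negated in the remaining clauses — set v = False.
r, s, t are now unconstrained; take r = False, s = True, t = True.

p=True, q=False, r=False, s=True, t=True, u=False, v=False, w=False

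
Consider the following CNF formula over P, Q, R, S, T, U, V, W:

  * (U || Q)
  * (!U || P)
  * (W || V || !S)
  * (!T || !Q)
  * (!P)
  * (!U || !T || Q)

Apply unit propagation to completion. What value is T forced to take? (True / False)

False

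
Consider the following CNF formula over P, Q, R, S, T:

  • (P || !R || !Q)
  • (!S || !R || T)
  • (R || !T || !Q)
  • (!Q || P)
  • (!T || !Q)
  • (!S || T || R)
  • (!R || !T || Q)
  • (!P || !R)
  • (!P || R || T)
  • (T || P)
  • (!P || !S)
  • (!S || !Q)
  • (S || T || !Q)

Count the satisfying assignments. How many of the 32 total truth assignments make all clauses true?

3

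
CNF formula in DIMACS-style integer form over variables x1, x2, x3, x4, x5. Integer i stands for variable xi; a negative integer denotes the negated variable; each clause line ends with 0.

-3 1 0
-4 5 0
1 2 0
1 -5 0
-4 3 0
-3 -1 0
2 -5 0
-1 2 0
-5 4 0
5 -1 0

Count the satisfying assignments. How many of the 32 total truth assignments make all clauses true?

1

Satisfying assignments:
  x1=0 x2=1 x3=0 x4=0 x5=0
That's 1 in total.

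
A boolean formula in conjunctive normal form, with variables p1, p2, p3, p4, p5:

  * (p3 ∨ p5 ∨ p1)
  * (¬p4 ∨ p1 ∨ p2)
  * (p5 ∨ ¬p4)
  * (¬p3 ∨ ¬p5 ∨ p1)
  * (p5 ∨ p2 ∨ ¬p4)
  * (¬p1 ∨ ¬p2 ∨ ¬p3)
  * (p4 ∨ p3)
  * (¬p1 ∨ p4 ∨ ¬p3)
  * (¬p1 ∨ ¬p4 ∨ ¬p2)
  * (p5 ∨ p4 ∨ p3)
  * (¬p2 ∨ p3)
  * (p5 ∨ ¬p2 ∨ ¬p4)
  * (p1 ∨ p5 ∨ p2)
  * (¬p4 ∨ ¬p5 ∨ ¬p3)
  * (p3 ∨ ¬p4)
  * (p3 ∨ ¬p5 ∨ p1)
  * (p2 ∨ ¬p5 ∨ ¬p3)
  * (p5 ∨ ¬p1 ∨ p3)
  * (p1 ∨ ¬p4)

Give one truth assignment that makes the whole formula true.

p1=F  p2=T  p3=T  p4=F  p5=F

Set p1 = False and propagate.
  then p4 is forced to False.
  then p3 is forced to True.
  then p5 is forced to False.
  then p2 is forced to True.
Check each clause:
  1. (p3 ∨ p1 ∨ p5) — p3 is true.
  2. (p2 ∨ p1 ∨ ¬p4) — p2 is true.
  3. (¬p4 ∨ p5) — ¬p4 is true.
  4. (p1 ∨ ¬p3 ∨ ¬p5) — ¬p5 is true.
  5. (¬p4 ∨ p5 ∨ p2) — p2 is true.
  6. (¬p1 ∨ ¬p3 ∨ ¬p2) — ¬p1 is true.
  7. (p4 ∨ p3) — p3 is true.
  8. (¬p1 ∨ p4 ∨ ¬p3) — ¬p1 is true.
  9. (¬p1 ∨ ¬p2 ∨ ¬p4) — ¬p4 is true.
  10. (p4 ∨ p5 ∨ p3) — p3 is true.
  11. (p3 ∨ ¬p2) — p3 is true.
  12. (p5 ∨ ¬p2 ∨ ¬p4) — ¬p4 is true.
  13. (p1 ∨ p2 ∨ p5) — p2 is true.
  14. (¬p5 ∨ ¬p3 ∨ ¬p4) — ¬p5 is true.
  15. (¬p4 ∨ p3) — p3 is true.
  16. (p3 ∨ p1 ∨ ¬p5) — p3 is true.
  17. (¬p3 ∨ ¬p5 ∨ p2) — p2 is true.
  18. (p5 ∨ p3 ∨ ¬p1) — p3 is true.
  19. (p1 ∨ ¬p4) — ¬p4 is true.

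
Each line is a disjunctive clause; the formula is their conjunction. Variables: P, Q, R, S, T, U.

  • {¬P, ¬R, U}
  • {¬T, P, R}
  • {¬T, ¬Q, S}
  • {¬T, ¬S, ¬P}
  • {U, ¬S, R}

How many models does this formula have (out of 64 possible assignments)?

Split on P, then R.
  P=T, R=T: 5 of the 16 assignments to (Q,S,T,U) work.
  P=T, R=F: 8 of the 16 assignments to (Q,S,T,U) work.
  P=F, R=T: U free; 7 ways for (Q,S,T) × 2^1 = 14.
  P=F, R=F: Q free; 3 ways for (S,T,U) × 2^1 = 6.
Total: 5 + 8 + 14 + 6 = 33.

33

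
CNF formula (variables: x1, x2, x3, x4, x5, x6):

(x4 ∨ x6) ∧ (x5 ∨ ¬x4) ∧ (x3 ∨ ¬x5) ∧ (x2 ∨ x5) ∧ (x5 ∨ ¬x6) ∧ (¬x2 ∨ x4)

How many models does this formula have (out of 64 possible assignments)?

Split on x5, then x4.
  x5=T, x4=T: forces x3=T; x1, x2, x6 free → 2^3 = 8.
  x5=T, x4=F: remaining (x1,x2,x3,x6) ∈ {(F,F,T,T); (T,F,T,T)} — 2.
  x5=F, x4=T: a clause becomes empty — 0.
  x5=F, x4=F: a clause becomes empty — 0.
Total: 8 + 2 + 0 + 0 = 10.

10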